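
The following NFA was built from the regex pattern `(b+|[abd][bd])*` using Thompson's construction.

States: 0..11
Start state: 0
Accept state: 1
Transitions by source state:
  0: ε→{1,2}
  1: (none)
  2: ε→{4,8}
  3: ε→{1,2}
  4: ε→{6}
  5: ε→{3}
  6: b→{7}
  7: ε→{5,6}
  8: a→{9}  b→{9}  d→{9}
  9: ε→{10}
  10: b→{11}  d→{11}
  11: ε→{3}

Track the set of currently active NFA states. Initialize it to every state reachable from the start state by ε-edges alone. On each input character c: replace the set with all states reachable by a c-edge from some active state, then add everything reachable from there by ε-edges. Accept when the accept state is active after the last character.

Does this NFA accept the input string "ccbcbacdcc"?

Answer: REJECT

Steps:
S₀ = ε-closure({0}) = {0,1,2,4,6,8}
'c' @ 1: {}  — dead — no transitions
rest 'cbcbacdcc' ignored (set empty)
after full input: {}  (accept=1 not in)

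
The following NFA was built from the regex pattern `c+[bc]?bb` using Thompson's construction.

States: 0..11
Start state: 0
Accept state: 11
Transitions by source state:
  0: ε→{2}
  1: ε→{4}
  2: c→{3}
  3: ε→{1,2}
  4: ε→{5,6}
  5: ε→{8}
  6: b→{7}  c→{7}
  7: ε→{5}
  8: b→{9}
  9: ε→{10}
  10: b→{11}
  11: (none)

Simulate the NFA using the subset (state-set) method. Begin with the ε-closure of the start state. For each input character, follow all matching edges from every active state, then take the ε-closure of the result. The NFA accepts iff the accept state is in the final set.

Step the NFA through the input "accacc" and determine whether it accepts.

Answer: REJECT

Steps:
initial (ε-close {0}): {0,2}
'a' @ 1: {}  — no active states
rest 'ccacc' ignored (set empty)
final: {}; accept 11 not in set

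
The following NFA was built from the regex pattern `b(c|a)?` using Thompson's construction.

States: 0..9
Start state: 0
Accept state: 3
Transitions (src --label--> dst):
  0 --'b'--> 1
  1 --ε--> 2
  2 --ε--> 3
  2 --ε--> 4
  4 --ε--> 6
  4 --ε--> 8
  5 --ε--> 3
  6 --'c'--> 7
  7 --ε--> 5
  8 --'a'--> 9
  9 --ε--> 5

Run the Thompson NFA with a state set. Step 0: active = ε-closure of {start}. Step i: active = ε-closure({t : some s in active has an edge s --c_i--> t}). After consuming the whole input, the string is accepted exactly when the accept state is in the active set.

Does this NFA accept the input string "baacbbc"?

start: ε-closure({0}) = {0}
'b' @ 1: {1,2,3,4,6,8}  [accepting]
'a' @ 2: {3,5,9}  [accepting]
'a' @ 3: {}  — state set empty
rest 'cbbc' ignored (set empty)
end set {} — state 3 not in

Answer: REJECT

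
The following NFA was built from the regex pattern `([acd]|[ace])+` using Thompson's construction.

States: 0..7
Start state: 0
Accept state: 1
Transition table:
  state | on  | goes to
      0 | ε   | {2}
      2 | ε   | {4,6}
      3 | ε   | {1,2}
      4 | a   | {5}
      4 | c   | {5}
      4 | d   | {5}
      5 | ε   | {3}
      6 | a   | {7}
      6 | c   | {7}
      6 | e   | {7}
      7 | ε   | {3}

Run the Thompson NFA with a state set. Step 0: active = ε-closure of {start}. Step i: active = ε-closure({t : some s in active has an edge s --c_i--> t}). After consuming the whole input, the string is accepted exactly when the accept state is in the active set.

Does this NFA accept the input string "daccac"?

Answer: ACCEPT

Steps:
initial (ε-close {0}): {0,2,4,6}
'd' @ 1: {1,2,3,4,5,6}  (accept∈set)
'a' @ 2: {1,2,3,4,5,6,7}  (accept∈set)
'c' @ 3: {1,2,3,4,5,6,7}  (accept∈set)
'c' @ 4: {1,2,3,4,5,6,7}  (accept∈set)
'a' @ 5: {1,2,3,4,5,6,7}  (accept∈set)
'c' @ 6: {1,2,3,4,5,6,7}  (accept∈set)
after full input: {1,2,3,4,5,6,7}  (accept=1 in)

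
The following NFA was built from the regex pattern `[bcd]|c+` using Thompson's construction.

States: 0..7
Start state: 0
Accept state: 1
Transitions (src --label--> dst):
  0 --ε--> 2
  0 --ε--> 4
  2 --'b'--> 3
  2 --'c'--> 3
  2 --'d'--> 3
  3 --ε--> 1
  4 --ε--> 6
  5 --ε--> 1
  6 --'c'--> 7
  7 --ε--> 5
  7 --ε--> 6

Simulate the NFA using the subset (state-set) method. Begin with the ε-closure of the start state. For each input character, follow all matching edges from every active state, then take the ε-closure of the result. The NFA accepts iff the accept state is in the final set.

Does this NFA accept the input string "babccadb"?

Answer: REJECT

Derivation:
initial (ε-close {0}): {0,2,4,6}
'b' @ 1: {1,3}  [accepting]
'a' @ 2: {}  — no active states
rest 'bccadb' ignored (set empty)
final: {}; accept 1 not in set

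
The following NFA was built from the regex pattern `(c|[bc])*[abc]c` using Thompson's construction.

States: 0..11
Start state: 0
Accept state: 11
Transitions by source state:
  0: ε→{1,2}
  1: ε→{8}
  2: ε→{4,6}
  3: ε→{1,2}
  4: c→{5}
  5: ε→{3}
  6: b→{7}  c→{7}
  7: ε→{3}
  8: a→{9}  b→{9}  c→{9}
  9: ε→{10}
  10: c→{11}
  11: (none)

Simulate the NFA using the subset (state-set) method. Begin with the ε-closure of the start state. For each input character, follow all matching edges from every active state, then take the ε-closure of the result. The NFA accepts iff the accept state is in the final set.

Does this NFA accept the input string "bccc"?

Answer: ACCEPT

Steps:
S₀ = ε-closure({0}) = {0,1,2,4,6,8}
'b' @ 1: {1,2,3,4,6,7,8,9,10}
'c' @ 2: {1,2,3,4,5,6,7,8,9,10,11}  [accepting]
'c' @ 3: {1,2,3,4,5,6,7,8,9,10,11}  [accepting]
'c' @ 4: {1,2,3,4,5,6,7,8,9,10,11}  [accepting]
end set {1,2,3,4,5,6,7,8,9,10,11} — state 11 in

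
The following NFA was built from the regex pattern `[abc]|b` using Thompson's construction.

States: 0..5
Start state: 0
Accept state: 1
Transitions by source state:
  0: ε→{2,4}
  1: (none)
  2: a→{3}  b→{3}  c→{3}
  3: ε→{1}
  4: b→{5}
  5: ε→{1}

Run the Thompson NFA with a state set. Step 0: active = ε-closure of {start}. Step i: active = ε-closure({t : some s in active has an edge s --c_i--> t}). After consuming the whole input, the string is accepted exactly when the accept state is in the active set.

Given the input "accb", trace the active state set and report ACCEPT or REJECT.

Answer: REJECT

Trace:
S₀ = ε-closure({0}) = {0,2,4}
'a' @ 1: {1,3}  [accepting]
'c' @ 2: {}  — no active states
rest 'cb' ignored (set empty)
after full input: {}  (accept=1 not in)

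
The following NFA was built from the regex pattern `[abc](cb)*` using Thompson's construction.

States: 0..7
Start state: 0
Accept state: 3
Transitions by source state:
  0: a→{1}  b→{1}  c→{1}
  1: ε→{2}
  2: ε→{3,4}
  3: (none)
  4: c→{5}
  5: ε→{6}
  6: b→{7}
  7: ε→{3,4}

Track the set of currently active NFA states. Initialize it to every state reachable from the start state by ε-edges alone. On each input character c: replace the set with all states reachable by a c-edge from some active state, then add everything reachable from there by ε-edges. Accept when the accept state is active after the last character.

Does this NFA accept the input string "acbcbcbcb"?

S₀ = ε-closure({0}) = {0}
'a' @ 1: {1,2,3,4}  (accept∈set)
'c' @ 2: {5,6}
'b' @ 3: {3,4,7}  (accept∈set)
'c' @ 4: {5,6}
'b' @ 5: {3,4,7}  (accept∈set)
'c' @ 6: {5,6}
'b' @ 7: {3,4,7}  (accept∈set)
'c' @ 8: {5,6}
'b' @ 9: {3,4,7}  (accept∈set)
after full input: {3,4,7}  (accept=3 in)

Answer: ACCEPT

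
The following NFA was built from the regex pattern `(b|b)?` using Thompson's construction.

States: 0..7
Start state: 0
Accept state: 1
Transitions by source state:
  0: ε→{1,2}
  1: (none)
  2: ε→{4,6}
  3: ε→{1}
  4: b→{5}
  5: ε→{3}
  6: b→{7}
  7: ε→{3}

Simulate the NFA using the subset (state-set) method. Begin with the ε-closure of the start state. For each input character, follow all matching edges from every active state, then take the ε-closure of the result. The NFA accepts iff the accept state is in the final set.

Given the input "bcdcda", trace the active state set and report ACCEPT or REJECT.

start: ε-closure({0}) = {0,1,2,4,6}
'b' @ 1: {1,3,5,7}  ✓accept
'c' @ 2: {}  — dead — no transitions
rest 'dcda' ignored (set empty)
end set {} — state 1 not in

Answer: REJECT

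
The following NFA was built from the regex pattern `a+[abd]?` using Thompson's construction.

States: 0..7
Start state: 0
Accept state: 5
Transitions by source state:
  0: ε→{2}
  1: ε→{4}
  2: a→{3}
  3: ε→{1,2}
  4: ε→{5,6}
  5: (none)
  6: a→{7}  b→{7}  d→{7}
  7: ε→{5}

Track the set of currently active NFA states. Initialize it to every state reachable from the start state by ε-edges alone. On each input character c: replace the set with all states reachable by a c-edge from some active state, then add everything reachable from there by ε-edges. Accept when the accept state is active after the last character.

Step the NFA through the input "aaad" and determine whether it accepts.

start: ε-closure({0}) = {0,2}
'a' @ 1: {1,2,3,4,5,6}  (accept∈set)
'a' @ 2: {1,2,3,4,5,6,7}  (accept∈set)
'a' @ 3: {1,2,3,4,5,6,7}  (accept∈set)
'd' @ 4: {5,7}  (accept∈set)
final: {5,7}; accept 5 in set

Answer: ACCEPT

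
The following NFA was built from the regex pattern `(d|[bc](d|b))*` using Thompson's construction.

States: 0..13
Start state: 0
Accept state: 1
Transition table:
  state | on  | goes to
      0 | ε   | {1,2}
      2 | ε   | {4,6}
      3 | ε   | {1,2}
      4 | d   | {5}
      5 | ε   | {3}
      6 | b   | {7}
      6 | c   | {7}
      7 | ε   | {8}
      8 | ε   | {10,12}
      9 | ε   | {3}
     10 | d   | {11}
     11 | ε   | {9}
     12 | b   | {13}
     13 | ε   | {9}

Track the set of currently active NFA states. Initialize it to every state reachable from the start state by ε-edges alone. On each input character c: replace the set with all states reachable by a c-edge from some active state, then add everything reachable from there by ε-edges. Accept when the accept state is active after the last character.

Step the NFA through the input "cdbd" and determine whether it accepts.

Answer: ACCEPT

Derivation:
start: ε-closure({0}) = {0,1,2,4,6}
'c' @ 1: {7,8,10,12}
'd' @ 2: {1,2,3,4,6,9,11}  ✓accept
'b' @ 3: {7,8,10,12}
'd' @ 4: {1,2,3,4,6,9,11}  ✓accept
after full input: {1,2,3,4,6,9,11}  (accept=1 in)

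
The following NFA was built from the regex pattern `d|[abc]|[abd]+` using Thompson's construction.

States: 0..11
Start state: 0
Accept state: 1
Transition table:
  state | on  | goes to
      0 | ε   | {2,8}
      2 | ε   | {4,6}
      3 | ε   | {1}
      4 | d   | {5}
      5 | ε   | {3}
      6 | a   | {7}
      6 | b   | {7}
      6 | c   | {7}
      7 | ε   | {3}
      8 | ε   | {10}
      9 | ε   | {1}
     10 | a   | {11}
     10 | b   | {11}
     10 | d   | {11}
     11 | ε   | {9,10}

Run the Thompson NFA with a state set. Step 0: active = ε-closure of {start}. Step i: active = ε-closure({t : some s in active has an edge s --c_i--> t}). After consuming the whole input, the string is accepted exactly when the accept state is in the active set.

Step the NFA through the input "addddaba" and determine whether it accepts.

initial (ε-close {0}): {0,2,4,6,8,10}
'a' @ 1: {1,3,7,9,10,11}  [accepting]
'd' @ 2: {1,9,10,11}  [accepting]
'd' @ 3: {1,9,10,11}  [accepting]
'd' @ 4: {1,9,10,11}  [accepting]
'd' @ 5: {1,9,10,11}  [accepting]
'a' @ 6: {1,9,10,11}  [accepting]
'b' @ 7: {1,9,10,11}  [accepting]
'a' @ 8: {1,9,10,11}  [accepting]
after full input: {1,9,10,11}  (accept=1 in)

Answer: ACCEPT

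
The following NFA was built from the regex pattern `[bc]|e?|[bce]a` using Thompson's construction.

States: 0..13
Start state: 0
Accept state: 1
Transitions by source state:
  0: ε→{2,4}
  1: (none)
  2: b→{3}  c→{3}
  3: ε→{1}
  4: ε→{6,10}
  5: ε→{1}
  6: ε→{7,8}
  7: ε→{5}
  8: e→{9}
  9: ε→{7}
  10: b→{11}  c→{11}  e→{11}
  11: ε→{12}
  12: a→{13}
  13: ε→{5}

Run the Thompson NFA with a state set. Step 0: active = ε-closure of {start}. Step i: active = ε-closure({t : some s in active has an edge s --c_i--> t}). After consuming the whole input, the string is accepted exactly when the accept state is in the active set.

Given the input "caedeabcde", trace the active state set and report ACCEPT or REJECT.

Answer: REJECT

Trace:
S₀ = ε-closure({0}) = {0,1,2,4,5,6,7,8,10}
'c' @ 1: {1,3,11,12}  [accepting]
'a' @ 2: {1,5,13}  [accepting]
'e' @ 3: {}  — state set empty
rest 'deabcde' ignored (set empty)
end set {} — state 1 not in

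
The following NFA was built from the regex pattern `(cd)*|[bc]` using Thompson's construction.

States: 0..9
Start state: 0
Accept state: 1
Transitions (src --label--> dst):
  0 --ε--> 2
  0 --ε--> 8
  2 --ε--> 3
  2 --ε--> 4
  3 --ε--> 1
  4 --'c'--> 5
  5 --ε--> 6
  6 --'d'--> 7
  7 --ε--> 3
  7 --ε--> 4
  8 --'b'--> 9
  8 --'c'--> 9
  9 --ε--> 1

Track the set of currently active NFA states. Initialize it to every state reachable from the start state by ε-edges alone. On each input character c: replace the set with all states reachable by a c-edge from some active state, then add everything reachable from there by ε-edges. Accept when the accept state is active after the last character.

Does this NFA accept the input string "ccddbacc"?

start: ε-closure({0}) = {0,1,2,3,4,8}
'c' @ 1: {1,5,6,9}  ✓accept
'c' @ 2: {}  — no active states
rest 'ddbacc' ignored (set empty)
after full input: {}  (accept=1 not in)

Answer: REJECT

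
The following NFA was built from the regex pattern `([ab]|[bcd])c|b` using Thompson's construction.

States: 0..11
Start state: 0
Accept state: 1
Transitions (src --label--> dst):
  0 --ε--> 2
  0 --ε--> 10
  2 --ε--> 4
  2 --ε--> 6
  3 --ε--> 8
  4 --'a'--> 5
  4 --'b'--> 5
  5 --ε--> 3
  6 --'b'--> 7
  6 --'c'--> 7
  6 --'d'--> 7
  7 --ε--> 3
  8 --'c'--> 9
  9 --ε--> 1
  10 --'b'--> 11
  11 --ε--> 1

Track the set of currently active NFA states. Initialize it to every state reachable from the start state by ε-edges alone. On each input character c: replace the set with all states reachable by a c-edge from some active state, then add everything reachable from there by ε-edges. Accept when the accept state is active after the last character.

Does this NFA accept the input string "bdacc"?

Answer: REJECT

Trace:
S₀ = ε-closure({0}) = {0,2,4,6,10}
'b' @ 1: {1,3,5,7,8,11}  ✓accept
'd' @ 2: {}  — no active states
rest 'acc' ignored (set empty)
after full input: {}  (accept=1 not in)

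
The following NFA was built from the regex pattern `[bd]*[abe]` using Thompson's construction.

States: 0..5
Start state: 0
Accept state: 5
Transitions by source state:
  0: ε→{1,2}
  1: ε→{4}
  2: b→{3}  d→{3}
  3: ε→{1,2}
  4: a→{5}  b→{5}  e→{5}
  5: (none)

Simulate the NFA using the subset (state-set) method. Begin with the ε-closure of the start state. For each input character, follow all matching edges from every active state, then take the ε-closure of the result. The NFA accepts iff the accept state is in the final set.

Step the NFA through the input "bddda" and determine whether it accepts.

Answer: ACCEPT

Trace:
initial (ε-close {0}): {0,1,2,4}
'b' @ 1: {1,2,3,4,5}  ✓accept
'd' @ 2: {1,2,3,4}
'd' @ 3: {1,2,3,4}
'd' @ 4: {1,2,3,4}
'a' @ 5: {5}  ✓accept
end set {5} — state 5 in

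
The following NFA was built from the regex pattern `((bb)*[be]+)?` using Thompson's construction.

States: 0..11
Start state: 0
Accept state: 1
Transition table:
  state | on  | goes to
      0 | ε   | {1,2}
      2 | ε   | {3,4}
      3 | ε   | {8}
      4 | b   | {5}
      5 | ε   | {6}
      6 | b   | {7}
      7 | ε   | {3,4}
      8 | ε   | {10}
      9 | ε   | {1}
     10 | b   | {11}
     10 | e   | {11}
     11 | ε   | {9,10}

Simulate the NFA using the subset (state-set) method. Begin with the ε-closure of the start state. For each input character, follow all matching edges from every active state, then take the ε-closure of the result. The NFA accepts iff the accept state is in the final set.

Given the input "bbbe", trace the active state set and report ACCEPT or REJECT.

start: ε-closure({0}) = {0,1,2,3,4,8,10}
'b' @ 1: {1,5,6,9,10,11}  ✓accept
'b' @ 2: {1,3,4,7,8,9,10,11}  ✓accept
'b' @ 3: {1,5,6,9,10,11}  ✓accept
'e' @ 4: {1,9,10,11}  ✓accept
end set {1,9,10,11} — state 1 in

Answer: ACCEPT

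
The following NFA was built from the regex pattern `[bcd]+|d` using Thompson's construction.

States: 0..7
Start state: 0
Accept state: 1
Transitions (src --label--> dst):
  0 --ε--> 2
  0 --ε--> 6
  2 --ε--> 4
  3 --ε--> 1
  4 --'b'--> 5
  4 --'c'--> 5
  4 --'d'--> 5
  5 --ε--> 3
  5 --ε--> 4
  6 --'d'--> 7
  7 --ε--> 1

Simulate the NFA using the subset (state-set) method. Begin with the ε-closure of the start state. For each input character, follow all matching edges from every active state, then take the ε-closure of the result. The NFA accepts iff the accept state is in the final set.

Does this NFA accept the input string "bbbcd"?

Answer: ACCEPT

Derivation:
S₀ = ε-closure({0}) = {0,2,4,6}
'b' @ 1: {1,3,4,5}  (accept∈set)
'b' @ 2: {1,3,4,5}  (accept∈set)
'b' @ 3: {1,3,4,5}  (accept∈set)
'c' @ 4: {1,3,4,5}  (accept∈set)
'd' @ 5: {1,3,4,5}  (accept∈set)
end set {1,3,4,5} — state 1 in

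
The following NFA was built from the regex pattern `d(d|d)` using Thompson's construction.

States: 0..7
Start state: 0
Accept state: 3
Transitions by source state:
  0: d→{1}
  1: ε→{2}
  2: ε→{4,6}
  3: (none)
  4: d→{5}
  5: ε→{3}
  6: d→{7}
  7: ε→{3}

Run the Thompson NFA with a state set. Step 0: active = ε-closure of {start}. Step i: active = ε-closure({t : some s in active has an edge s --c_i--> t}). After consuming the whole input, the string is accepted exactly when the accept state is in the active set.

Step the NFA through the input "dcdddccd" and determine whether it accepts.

start: ε-closure({0}) = {0}
'd' @ 1: {1,2,4,6}
'c' @ 2: {}  — no active states
rest 'dddccd' ignored (set empty)
final: {}; accept 3 not in set

Answer: REJECT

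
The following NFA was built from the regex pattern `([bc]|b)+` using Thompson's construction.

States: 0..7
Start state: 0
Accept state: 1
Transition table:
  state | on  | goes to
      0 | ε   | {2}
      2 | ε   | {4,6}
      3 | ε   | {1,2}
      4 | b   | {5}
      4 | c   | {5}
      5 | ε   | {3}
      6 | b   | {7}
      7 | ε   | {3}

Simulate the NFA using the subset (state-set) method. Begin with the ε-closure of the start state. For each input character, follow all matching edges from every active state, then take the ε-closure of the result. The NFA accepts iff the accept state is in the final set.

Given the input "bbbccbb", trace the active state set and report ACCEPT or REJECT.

initial (ε-close {0}): {0,2,4,6}
'b' @ 1: {1,2,3,4,5,6,7}  ✓accept
'b' @ 2: {1,2,3,4,5,6,7}  ✓accept
'b' @ 3: {1,2,3,4,5,6,7}  ✓accept
'c' @ 4: {1,2,3,4,5,6}  ✓accept
'c' @ 5: {1,2,3,4,5,6}  ✓accept
'b' @ 6: {1,2,3,4,5,6,7}  ✓accept
'b' @ 7: {1,2,3,4,5,6,7}  ✓accept
after full input: {1,2,3,4,5,6,7}  (accept=1 in)

Answer: ACCEPT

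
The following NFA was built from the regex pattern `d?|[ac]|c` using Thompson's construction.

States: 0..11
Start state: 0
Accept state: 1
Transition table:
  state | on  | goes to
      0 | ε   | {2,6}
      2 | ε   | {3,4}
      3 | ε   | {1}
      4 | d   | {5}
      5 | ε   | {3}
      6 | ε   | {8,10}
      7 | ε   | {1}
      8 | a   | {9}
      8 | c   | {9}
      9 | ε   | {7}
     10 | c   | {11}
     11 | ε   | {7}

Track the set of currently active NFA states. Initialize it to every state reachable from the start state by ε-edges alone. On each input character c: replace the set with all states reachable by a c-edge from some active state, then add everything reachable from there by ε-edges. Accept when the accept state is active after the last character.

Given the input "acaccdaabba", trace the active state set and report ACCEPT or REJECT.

Answer: REJECT

Steps:
initial (ε-close {0}): {0,1,2,3,4,6,8,10}
'a' @ 1: {1,7,9}  (accept∈set)
'c' @ 2: {}  — state set empty
rest 'accdaabba' ignored (set empty)
after full input: {}  (accept=1 not in)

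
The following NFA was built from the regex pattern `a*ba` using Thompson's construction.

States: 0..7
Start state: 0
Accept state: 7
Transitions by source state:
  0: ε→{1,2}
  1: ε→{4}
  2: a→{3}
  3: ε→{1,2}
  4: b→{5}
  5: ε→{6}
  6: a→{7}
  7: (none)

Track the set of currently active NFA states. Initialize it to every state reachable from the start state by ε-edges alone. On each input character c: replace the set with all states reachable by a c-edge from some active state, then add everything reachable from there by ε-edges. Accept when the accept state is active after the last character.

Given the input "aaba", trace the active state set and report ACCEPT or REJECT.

Answer: ACCEPT

Steps:
start: ε-closure({0}) = {0,1,2,4}
'a' @ 1: {1,2,3,4}
'a' @ 2: {1,2,3,4}
'b' @ 3: {5,6}
'a' @ 4: {7}  [accepting]
after full input: {7}  (accept=7 in)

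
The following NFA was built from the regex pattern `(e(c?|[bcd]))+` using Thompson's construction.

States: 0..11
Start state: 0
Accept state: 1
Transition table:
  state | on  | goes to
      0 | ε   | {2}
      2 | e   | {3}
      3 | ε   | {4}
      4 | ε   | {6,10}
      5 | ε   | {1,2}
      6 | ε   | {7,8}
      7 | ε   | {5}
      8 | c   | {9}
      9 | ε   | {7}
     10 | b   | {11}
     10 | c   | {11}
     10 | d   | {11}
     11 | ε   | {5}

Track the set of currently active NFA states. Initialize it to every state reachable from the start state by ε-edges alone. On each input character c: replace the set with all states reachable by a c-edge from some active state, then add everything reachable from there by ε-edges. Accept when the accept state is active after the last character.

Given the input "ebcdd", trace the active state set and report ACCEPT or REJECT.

Answer: REJECT

Steps:
start: ε-closure({0}) = {0,2}
'e' @ 1: {1,2,3,4,5,6,7,8,10}  [accepting]
'b' @ 2: {1,2,5,11}  [accepting]
'c' @ 3: {}  — dead — no transitions
rest 'dd' ignored (set empty)
end set {} — state 1 not in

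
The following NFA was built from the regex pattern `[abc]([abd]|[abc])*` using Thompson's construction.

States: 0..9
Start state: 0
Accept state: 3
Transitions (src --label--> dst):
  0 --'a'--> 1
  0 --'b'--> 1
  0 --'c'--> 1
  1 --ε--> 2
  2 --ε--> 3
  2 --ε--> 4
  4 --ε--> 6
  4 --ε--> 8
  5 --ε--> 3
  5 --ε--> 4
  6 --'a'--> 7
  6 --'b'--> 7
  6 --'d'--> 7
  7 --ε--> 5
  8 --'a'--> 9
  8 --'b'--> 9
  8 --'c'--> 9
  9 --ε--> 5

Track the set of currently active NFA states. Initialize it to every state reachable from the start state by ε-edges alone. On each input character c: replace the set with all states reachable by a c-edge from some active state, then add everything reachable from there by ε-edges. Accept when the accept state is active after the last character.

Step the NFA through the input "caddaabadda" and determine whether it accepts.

initial (ε-close {0}): {0}
'c' @ 1: {1,2,3,4,6,8}  [accepting]
'a' @ 2: {3,4,5,6,7,8,9}  [accepting]
'd' @ 3: {3,4,5,6,7,8}  [accepting]
'd' @ 4: {3,4,5,6,7,8}  [accepting]
'a' @ 5: {3,4,5,6,7,8,9}  [accepting]
'a' @ 6: {3,4,5,6,7,8,9}  [accepting]
'b' @ 7: {3,4,5,6,7,8,9}  [accepting]
'a' @ 8: {3,4,5,6,7,8,9}  [accepting]
'd' @ 9: {3,4,5,6,7,8}  [accepting]
'd' @ 10: {3,4,5,6,7,8}  [accepting]
'a' @ 11: {3,4,5,6,7,8,9}  [accepting]
end set {3,4,5,6,7,8,9} — state 3 in

Answer: ACCEPT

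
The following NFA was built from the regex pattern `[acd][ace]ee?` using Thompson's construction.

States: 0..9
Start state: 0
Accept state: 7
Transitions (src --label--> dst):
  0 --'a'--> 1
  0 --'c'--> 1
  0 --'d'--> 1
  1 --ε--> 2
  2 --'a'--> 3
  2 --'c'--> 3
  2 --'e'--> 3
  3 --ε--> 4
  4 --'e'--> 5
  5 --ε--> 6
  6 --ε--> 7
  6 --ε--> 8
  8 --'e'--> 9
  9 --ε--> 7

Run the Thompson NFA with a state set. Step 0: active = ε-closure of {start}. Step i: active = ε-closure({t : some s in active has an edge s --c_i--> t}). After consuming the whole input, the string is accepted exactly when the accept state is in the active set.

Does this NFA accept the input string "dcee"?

S₀ = ε-closure({0}) = {0}
'd' @ 1: {1,2}
'c' @ 2: {3,4}
'e' @ 3: {5,6,7,8}  [accepting]
'e' @ 4: {7,9}  [accepting]
after full input: {7,9}  (accept=7 in)

Answer: ACCEPT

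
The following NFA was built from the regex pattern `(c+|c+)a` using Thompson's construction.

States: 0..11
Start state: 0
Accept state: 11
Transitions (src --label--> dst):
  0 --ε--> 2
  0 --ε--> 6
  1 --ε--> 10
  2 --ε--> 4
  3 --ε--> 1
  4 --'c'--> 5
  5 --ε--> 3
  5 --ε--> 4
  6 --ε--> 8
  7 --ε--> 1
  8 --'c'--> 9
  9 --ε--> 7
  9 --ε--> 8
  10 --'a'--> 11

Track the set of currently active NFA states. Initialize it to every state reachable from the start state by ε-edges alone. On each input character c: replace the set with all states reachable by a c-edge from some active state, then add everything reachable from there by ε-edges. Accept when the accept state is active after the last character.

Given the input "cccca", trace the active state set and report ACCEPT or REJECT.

Answer: ACCEPT

Trace:
initial (ε-close {0}): {0,2,4,6,8}
'c' @ 1: {1,3,4,5,7,8,9,10}
'c' @ 2: {1,3,4,5,7,8,9,10}
'c' @ 3: {1,3,4,5,7,8,9,10}
'c' @ 4: {1,3,4,5,7,8,9,10}
'a' @ 5: {11}  [accepting]
final: {11}; accept 11 in set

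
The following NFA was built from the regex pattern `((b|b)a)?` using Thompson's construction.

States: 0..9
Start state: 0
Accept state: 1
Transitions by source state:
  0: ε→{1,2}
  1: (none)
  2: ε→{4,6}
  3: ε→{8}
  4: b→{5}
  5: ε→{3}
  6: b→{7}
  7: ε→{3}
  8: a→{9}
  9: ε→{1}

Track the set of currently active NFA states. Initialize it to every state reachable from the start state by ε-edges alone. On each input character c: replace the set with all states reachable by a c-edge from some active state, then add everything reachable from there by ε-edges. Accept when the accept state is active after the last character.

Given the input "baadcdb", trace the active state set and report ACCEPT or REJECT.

Answer: REJECT

Trace:
S₀ = ε-closure({0}) = {0,1,2,4,6}
'b' @ 1: {3,5,7,8}
'a' @ 2: {1,9}  ✓accept
'a' @ 3: {}  — dead — no transitions
rest 'dcdb' ignored (set empty)
end set {} — state 1 not in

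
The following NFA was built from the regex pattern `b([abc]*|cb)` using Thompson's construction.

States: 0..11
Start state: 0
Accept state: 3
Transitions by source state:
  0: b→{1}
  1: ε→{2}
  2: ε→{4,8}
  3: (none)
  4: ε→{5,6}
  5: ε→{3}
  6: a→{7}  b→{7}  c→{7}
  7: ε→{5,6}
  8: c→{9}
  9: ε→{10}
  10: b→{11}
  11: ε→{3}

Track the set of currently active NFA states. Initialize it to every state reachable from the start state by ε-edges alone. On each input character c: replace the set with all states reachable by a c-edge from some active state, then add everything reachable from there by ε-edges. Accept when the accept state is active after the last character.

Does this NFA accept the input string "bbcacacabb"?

S₀ = ε-closure({0}) = {0}
'b' @ 1: {1,2,3,4,5,6,8}  [accepting]
'b' @ 2: {3,5,6,7}  [accepting]
'c' @ 3: {3,5,6,7}  [accepting]
'a' @ 4: {3,5,6,7}  [accepting]
'c' @ 5: {3,5,6,7}  [accepting]
'a' @ 6: {3,5,6,7}  [accepting]
'c' @ 7: {3,5,6,7}  [accepting]
'a' @ 8: {3,5,6,7}  [accepting]
'b' @ 9: {3,5,6,7}  [accepting]
'b' @ 10: {3,5,6,7}  [accepting]
final: {3,5,6,7}; accept 3 in set

Answer: ACCEPT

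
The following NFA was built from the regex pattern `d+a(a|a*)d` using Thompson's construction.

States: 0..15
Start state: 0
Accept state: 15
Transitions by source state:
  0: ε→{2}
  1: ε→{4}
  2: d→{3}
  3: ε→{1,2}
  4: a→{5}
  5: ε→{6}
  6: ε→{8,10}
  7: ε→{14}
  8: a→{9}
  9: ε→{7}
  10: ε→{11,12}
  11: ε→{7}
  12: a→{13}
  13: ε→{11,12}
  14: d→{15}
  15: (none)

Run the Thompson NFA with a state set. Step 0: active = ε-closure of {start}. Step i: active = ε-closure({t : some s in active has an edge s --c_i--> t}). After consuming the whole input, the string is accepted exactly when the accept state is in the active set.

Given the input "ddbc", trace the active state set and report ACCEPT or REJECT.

start: ε-closure({0}) = {0,2}
'd' @ 1: {1,2,3,4}
'd' @ 2: {1,2,3,4}
'b' @ 3: {}  — no active states
rest 'c' ignored (set empty)
end set {} — state 15 not in

Answer: REJECT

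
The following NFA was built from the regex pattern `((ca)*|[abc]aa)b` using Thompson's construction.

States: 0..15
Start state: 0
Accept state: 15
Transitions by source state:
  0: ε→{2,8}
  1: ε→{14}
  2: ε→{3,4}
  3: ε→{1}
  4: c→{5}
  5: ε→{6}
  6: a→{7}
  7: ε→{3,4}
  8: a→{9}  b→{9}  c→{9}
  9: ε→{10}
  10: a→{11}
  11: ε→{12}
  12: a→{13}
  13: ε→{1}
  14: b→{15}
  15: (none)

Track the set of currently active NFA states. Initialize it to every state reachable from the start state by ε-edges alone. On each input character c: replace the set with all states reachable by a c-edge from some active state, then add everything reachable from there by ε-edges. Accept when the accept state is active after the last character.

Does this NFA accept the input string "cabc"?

Answer: REJECT

Trace:
start: ε-closure({0}) = {0,1,2,3,4,8,14}
'c' @ 1: {5,6,9,10}
'a' @ 2: {1,3,4,7,11,12,14}
'b' @ 3: {15}  (accept∈set)
'c' @ 4: {}  — no active states
end set {} — state 15 not in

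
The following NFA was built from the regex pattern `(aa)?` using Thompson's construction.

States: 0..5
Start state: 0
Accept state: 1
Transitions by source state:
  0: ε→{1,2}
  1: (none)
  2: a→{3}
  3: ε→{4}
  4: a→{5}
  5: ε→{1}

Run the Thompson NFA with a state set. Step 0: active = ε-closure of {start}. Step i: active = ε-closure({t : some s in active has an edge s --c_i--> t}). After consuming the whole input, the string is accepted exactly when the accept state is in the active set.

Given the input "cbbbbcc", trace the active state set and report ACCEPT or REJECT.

Answer: REJECT

Trace:
start: ε-closure({0}) = {0,1,2}
'c' @ 1: {}  — dead — no transitions
rest 'bbbbcc' ignored (set empty)
final: {}; accept 1 not in set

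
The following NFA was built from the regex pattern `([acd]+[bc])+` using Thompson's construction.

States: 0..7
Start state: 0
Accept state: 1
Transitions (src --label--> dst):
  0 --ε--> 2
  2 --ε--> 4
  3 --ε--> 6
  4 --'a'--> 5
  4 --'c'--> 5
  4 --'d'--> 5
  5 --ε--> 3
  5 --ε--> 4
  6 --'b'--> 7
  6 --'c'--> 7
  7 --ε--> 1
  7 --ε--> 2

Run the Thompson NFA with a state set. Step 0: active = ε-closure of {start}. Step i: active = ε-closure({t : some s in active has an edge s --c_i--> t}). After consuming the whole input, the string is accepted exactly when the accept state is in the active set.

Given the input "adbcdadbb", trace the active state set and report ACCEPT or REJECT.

initial (ε-close {0}): {0,2,4}
'a' @ 1: {3,4,5,6}
'd' @ 2: {3,4,5,6}
'b' @ 3: {1,2,4,7}  [accepting]
'c' @ 4: {3,4,5,6}
'd' @ 5: {3,4,5,6}
'a' @ 6: {3,4,5,6}
'd' @ 7: {3,4,5,6}
'b' @ 8: {1,2,4,7}  [accepting]
'b' @ 9: {}  — no active states
after full input: {}  (accept=1 not in)

Answer: REJECT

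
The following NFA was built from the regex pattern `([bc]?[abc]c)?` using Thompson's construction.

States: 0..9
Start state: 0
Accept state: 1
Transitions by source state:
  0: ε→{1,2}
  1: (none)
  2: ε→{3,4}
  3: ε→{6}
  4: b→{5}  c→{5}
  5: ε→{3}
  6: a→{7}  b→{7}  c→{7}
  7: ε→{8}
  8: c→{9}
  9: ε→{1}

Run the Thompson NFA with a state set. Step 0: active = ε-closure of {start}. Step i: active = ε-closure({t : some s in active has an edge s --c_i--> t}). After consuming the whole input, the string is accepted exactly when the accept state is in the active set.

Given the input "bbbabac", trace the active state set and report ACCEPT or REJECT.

initial (ε-close {0}): {0,1,2,3,4,6}
'b' @ 1: {3,5,6,7,8}
'b' @ 2: {7,8}
'b' @ 3: {}  — state set empty
rest 'abac' ignored (set empty)
end set {} — state 1 not in

Answer: REJECT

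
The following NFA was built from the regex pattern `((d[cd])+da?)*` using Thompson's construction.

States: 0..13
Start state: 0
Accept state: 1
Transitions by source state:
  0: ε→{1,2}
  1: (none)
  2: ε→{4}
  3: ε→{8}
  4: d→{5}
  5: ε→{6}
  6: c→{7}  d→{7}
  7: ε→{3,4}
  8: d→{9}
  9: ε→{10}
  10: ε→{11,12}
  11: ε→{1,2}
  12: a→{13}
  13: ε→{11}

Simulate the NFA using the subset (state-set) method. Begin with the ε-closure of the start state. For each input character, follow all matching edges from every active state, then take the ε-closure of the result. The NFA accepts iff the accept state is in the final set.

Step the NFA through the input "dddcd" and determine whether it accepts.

start: ε-closure({0}) = {0,1,2,4}
'd' @ 1: {5,6}
'd' @ 2: {3,4,7,8}
'd' @ 3: {1,2,4,5,6,9,10,11,12}  [accepting]
'c' @ 4: {3,4,7,8}
'd' @ 5: {1,2,4,5,6,9,10,11,12}  [accepting]
final: {1,2,4,5,6,9,10,11,12}; accept 1 in set

Answer: ACCEPT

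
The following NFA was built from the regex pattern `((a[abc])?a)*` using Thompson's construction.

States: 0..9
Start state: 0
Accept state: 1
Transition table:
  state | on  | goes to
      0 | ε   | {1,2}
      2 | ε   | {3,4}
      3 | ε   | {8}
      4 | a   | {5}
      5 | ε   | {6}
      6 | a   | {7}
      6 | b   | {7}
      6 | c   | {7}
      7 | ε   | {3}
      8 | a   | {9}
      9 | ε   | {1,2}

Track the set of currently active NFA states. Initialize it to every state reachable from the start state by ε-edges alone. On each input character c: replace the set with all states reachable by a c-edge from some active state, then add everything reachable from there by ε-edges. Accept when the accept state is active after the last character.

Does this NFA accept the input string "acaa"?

initial (ε-close {0}): {0,1,2,3,4,8}
'a' @ 1: {1,2,3,4,5,6,8,9}  (accept∈set)
'c' @ 2: {3,7,8}
'a' @ 3: {1,2,3,4,8,9}  (accept∈set)
'a' @ 4: {1,2,3,4,5,6,8,9}  (accept∈set)
final: {1,2,3,4,5,6,8,9}; accept 1 in set

Answer: ACCEPT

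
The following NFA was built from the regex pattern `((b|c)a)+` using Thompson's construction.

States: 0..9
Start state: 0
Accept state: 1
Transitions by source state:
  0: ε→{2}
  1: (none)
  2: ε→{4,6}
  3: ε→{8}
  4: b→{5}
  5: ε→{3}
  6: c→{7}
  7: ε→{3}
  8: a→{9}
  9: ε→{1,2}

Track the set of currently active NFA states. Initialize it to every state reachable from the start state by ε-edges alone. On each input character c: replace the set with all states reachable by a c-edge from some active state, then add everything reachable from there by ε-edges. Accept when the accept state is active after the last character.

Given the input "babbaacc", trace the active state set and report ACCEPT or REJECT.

initial (ε-close {0}): {0,2,4,6}
'b' @ 1: {3,5,8}
'a' @ 2: {1,2,4,6,9}  (accept∈set)
'b' @ 3: {3,5,8}
'b' @ 4: {}  — no active states
rest 'aacc' ignored (set empty)
after full input: {}  (accept=1 not in)

Answer: REJECT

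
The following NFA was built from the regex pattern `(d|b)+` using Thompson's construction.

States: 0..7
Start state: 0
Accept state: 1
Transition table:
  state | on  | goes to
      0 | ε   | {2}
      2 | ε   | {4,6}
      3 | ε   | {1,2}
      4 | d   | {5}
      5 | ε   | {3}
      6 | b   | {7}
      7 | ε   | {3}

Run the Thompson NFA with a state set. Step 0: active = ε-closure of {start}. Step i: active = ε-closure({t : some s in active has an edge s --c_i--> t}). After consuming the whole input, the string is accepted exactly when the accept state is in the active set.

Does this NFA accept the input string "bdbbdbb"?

Answer: ACCEPT

Derivation:
S₀ = ε-closure({0}) = {0,2,4,6}
'b' @ 1: {1,2,3,4,6,7}  ✓accept
'd' @ 2: {1,2,3,4,5,6}  ✓accept
'b' @ 3: {1,2,3,4,6,7}  ✓accept
'b' @ 4: {1,2,3,4,6,7}  ✓accept
'd' @ 5: {1,2,3,4,5,6}  ✓accept
'b' @ 6: {1,2,3,4,6,7}  ✓accept
'b' @ 7: {1,2,3,4,6,7}  ✓accept
final: {1,2,3,4,6,7}; accept 1 in set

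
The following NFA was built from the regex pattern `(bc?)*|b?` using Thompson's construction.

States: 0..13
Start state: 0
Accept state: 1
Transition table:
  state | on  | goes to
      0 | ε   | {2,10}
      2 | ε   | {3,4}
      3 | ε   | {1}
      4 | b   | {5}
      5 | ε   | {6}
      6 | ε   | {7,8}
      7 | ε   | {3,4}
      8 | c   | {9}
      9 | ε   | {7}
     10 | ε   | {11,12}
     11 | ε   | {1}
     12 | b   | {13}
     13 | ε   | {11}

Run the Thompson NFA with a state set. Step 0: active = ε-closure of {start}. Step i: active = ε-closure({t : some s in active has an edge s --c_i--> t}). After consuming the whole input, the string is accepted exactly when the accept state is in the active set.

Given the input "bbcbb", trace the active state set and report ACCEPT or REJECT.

initial (ε-close {0}): {0,1,2,3,4,10,11,12}
'b' @ 1: {1,3,4,5,6,7,8,11,13}  ✓accept
'b' @ 2: {1,3,4,5,6,7,8}  ✓accept
'c' @ 3: {1,3,4,7,9}  ✓accept
'b' @ 4: {1,3,4,5,6,7,8}  ✓accept
'b' @ 5: {1,3,4,5,6,7,8}  ✓accept
final: {1,3,4,5,6,7,8}; accept 1 in set

Answer: ACCEPT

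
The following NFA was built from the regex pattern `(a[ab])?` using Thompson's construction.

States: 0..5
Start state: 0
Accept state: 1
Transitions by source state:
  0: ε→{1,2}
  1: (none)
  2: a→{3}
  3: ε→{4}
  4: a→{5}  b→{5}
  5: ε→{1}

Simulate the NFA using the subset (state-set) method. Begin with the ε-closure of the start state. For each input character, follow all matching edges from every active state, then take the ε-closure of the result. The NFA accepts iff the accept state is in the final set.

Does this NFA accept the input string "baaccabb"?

S₀ = ε-closure({0}) = {0,1,2}
'b' @ 1: {}  — state set empty
rest 'aaccabb' ignored (set empty)
final: {}; accept 1 not in set

Answer: REJECT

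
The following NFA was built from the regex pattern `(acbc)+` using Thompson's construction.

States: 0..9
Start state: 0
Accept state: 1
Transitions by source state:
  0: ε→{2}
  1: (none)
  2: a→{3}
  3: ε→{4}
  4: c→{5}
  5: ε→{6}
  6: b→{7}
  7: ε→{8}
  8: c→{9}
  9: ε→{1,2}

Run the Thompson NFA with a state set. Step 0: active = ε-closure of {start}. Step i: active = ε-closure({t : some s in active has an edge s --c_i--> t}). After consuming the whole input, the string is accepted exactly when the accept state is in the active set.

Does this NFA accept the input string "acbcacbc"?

Answer: ACCEPT

Trace:
initial (ε-close {0}): {0,2}
'a' @ 1: {3,4}
'c' @ 2: {5,6}
'b' @ 3: {7,8}
'c' @ 4: {1,2,9}  (accept∈set)
'a' @ 5: {3,4}
'c' @ 6: {5,6}
'b' @ 7: {7,8}
'c' @ 8: {1,2,9}  (accept∈set)
after full input: {1,2,9}  (accept=1 in)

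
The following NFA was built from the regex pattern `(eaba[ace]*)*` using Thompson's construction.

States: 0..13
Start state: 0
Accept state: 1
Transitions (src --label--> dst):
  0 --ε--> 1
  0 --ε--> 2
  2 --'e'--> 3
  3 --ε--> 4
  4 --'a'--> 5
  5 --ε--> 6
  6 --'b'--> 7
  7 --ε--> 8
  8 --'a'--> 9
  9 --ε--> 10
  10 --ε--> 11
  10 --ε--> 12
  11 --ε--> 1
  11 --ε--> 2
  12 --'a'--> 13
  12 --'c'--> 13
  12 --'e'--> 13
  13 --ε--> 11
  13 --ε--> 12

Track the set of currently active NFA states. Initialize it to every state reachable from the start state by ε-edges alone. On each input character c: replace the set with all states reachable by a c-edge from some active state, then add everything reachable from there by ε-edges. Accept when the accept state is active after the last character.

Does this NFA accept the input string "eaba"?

Answer: ACCEPT

Steps:
initial (ε-close {0}): {0,1,2}
'e' @ 1: {3,4}
'a' @ 2: {5,6}
'b' @ 3: {7,8}
'a' @ 4: {1,2,9,10,11,12}  [accepting]
end set {1,2,9,10,11,12} — state 1 in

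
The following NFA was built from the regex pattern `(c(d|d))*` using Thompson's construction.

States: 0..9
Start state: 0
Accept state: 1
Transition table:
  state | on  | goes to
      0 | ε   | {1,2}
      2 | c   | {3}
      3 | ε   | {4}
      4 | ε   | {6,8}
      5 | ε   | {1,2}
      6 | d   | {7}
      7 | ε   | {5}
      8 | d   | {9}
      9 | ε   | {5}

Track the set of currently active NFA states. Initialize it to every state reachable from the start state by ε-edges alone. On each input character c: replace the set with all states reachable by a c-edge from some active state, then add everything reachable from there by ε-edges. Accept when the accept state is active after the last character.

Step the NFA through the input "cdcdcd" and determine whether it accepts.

initial (ε-close {0}): {0,1,2}
'c' @ 1: {3,4,6,8}
'd' @ 2: {1,2,5,7,9}  (accept∈set)
'c' @ 3: {3,4,6,8}
'd' @ 4: {1,2,5,7,9}  (accept∈set)
'c' @ 5: {3,4,6,8}
'd' @ 6: {1,2,5,7,9}  (accept∈set)
end set {1,2,5,7,9} — state 1 in

Answer: ACCEPT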